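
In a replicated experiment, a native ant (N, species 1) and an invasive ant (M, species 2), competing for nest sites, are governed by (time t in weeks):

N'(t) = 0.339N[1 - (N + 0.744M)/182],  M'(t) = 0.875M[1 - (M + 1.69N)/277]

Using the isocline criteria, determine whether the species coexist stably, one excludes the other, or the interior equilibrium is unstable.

unstable coexistence (outcome depends on initial conditions)

Compare the nullcline intercepts: K1/α12 = 182/0.744 = 245 < K2 = 277; K2/α21 = 277/1.69 = 164 < K1 = 182.
Since both are reversed, neither can invade when rare; the interior point is a saddle.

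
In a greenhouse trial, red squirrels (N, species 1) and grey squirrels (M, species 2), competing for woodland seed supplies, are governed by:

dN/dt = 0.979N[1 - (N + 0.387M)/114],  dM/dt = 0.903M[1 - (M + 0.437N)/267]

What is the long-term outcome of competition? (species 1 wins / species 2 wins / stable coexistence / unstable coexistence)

stable coexistence

Compare the nullcline intercepts: K1/α12 = 114/0.387 = 295 > K2 = 267; K2/α21 = 267/0.437 = 611 > K1 = 114.
Since both inequalities hold, each species can invade when rare, so the interior equilibrium is stable.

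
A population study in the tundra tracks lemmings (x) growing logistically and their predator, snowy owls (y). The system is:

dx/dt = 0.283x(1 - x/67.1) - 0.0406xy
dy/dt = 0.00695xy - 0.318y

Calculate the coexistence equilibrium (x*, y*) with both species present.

From dy/dt = 0 with y > 0: 0.00695x* = 0.318, so x* = 45.8.
Substitute into dx/dt = 0: 0.283(1 - 45.8/67.1) = 0.0406y*.
The bracket is 0.318, giving y* = 0.09/0.0406 = 2.22.

x* ≈ 45.8, y* ≈ 2.22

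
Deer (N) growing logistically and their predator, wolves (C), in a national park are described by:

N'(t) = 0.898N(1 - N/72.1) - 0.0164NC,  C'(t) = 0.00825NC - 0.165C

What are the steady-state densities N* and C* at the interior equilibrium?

N* ≈ 20, C* ≈ 39.6

From dC/dt = 0 with C > 0: 0.00825N* = 0.165, so N* = 20.
Substitute into dN/dt = 0: 0.898(1 - 20/72.1) = 0.0164C*.
The bracket is 0.723, giving C* = 0.649/0.0164 = 39.6.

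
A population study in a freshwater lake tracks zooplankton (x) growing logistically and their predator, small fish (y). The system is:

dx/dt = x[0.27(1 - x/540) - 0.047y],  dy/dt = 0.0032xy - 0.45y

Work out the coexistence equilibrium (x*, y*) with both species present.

x* ≈ 141, y* ≈ 4.25

From dy/dt = 0 with y > 0: 0.0032x* = 0.45, so x* = 141.
Substitute into dx/dt = 0: 0.27(1 - 141/540) = 0.047y*.
The bracket is 0.74, giving y* = 0.2/0.047 = 4.25.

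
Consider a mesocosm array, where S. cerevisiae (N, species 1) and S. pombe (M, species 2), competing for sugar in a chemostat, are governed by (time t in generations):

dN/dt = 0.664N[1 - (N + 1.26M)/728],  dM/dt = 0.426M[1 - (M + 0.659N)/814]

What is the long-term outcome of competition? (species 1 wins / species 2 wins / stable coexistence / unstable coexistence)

species 2 excludes species 1

Compare the nullcline intercepts: K1/α12 = 728/1.26 = 578 < K2 = 814; K2/α21 = 814/0.659 = 1240 > K1 = 728.
Since the inequalities point opposite ways, species 2 can invade but species 1 cannot.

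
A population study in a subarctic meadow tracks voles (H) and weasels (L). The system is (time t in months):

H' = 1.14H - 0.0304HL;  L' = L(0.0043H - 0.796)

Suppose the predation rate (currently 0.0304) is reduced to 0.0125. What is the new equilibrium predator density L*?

L* ≈ 91.2

At the interior fixed point, setting dH/dt = 0 with H > 0 fixes L* = (prey growth rate)/(HL coefficient) — independent of the other coefficients.
With the change, L* = 1.14/0.0125 = 91.2; it rises from 37.5.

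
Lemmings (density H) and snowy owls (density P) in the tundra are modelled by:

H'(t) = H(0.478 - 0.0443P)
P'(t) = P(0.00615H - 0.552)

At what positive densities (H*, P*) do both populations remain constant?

H* ≈ 89.8, P* ≈ 10.8

Set dP/dt = 0 with P > 0: 0.00615H - 0.552 = 0, so H* = 0.552/0.00615 = 89.8.
Set dH/dt = 0 with H > 0: 0.478 - 0.0443P = 0, so P* = 0.478/0.0443 = 10.8.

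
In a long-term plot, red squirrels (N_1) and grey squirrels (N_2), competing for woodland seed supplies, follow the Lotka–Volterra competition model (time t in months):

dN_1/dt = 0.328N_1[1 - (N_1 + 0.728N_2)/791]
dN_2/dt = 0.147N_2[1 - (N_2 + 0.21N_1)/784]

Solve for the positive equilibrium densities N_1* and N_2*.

N_1* ≈ 260, N_2* ≈ 729

Setting both brackets to zero gives the nullclines N_1 + 0.728N_2 = 791 and 0.21N_1 + N_2 = 784.
Substituting N_2 = 784 - 0.21N_1 into the first: N_1(1 - 0.728·0.21) = 791 - 0.728·784.
So N_1* = 220/0.847 = 260, and then N_2* = 784 - 0.21·260 = 729.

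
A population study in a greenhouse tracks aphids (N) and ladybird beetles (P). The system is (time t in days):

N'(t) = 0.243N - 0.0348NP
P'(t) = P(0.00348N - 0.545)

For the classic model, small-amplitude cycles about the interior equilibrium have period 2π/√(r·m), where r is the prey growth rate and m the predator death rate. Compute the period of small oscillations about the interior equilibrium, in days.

T ≈ 17.3 days

Here r = 0.243 and m = 0.545, so r·m = 0.132.
ω = √0.132 = 0.364 per day, hence T = 2π/ω ≈ 17.3 days.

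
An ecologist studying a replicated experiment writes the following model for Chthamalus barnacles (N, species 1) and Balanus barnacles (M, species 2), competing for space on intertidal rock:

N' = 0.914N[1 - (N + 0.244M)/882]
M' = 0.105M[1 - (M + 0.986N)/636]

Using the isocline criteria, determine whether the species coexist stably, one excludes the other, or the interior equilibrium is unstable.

Compare the nullcline intercepts: K1/α12 = 882/0.244 = 3610 > K2 = 636; K2/α21 = 636/0.986 = 645 < K1 = 882.
Since the inequalities point opposite ways, species 1 can invade but species 2 cannot.

species 1 excludes species 2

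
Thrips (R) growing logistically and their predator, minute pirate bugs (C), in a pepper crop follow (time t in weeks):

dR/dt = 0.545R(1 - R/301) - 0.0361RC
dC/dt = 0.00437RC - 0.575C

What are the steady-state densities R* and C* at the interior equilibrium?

R* ≈ 132, C* ≈ 8.5

From dC/dt = 0 with C > 0: 0.00437R* = 0.575, so R* = 132.
Substitute into dR/dt = 0: 0.545(1 - 132/301) = 0.0361C*.
The bracket is 0.563, giving C* = 0.307/0.0361 = 8.5.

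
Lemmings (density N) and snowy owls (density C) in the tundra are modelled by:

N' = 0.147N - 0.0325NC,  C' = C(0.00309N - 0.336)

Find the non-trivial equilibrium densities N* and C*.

N* ≈ 109, C* ≈ 4.52

Set dC/dt = 0 with C > 0: 0.00309N - 0.336 = 0, so N* = 0.336/0.00309 = 109.
Set dN/dt = 0 with N > 0: 0.147 - 0.0325C = 0, so C* = 0.147/0.0325 = 4.52.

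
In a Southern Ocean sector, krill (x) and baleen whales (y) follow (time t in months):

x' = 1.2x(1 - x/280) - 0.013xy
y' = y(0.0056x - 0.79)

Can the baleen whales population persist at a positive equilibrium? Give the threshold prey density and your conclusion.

Threshold x = 141; K > 141, so yes, the predator persists.

The predator equation gives dy/dt > 0 only when x > 0.79/0.0056 = 141.
Without the predator, x → K = 280. Since 280 > 141, the predator can invade and persist.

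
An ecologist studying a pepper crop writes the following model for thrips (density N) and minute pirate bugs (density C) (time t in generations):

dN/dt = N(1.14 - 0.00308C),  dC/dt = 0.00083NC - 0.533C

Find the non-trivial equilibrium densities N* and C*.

N* ≈ 642, C* ≈ 370

Set dC/dt = 0 with C > 0: 0.00083N - 0.533 = 0, so N* = 0.533/0.00083 = 642.
Set dN/dt = 0 with N > 0: 1.14 - 0.00308C = 0, so C* = 1.14/0.00308 = 370.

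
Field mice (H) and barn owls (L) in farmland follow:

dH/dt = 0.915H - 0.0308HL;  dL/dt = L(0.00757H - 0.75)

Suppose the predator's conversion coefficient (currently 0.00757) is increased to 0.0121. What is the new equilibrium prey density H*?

At the interior fixed point, setting dL/dt = 0 with L > 0 fixes H* = (predator death rate)/(HL coefficient) — independent of the other coefficients.
With the change, H* = 0.75/0.0121 = 62; it falls from 99.1.

H* ≈ 62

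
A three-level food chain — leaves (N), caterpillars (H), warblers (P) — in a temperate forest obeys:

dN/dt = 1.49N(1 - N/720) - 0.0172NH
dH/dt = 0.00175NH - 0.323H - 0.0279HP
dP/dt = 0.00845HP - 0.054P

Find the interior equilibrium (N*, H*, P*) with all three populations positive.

From dP/dt = 0: 0.00845H* = 0.054, so H* = 6.39.
From dN/dt = 0: 1.49(1 - N*/720) = 0.0172·6.39, giving N* = 720·(1 - 0.0738) = 667.
From dH/dt = 0: 0.00175·667 - 0.323 = 0.0279P*, so P* = 0.844/0.0279 = 30.3.

N* ≈ 667, H* ≈ 6.39, P* ≈ 30.3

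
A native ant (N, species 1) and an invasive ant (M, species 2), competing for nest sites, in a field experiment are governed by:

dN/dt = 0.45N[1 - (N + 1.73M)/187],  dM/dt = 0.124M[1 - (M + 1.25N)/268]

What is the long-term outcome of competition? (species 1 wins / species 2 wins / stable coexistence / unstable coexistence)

Compare the nullcline intercepts: K1/α12 = 187/1.73 = 108 < K2 = 268; K2/α21 = 268/1.25 = 214 > K1 = 187.
Since the inequalities point opposite ways, species 2 can invade but species 1 cannot.

species 2 excludes species 1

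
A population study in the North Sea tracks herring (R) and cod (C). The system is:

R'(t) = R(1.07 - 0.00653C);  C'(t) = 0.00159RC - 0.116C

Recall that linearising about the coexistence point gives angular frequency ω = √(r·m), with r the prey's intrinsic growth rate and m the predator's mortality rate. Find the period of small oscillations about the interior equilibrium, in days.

Here r = 1.07 and m = 0.116, so r·m = 0.124.
ω = √0.124 = 0.352 per day, hence T = 2π/ω ≈ 17.8 days.

T ≈ 17.8 days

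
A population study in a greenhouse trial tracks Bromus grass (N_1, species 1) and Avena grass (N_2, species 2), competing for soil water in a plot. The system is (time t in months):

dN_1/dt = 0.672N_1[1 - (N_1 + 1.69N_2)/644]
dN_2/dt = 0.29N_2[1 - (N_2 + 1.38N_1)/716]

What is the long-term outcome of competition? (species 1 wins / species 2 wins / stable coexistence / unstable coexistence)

unstable coexistence (outcome depends on initial conditions)

Compare the nullcline intercepts: K1/α12 = 644/1.69 = 381 < K2 = 716; K2/α21 = 716/1.38 = 519 < K1 = 644.
Since both are reversed, neither can invade when rare; the interior point is a saddle.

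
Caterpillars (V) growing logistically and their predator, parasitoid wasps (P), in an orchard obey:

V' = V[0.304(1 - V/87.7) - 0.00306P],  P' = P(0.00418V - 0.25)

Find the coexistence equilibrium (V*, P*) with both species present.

V* ≈ 59.8, P* ≈ 31.6

From dP/dt = 0 with P > 0: 0.00418V* = 0.25, so V* = 59.8.
Substitute into dV/dt = 0: 0.304(1 - 59.8/87.7) = 0.00306P*.
The bracket is 0.318, giving P* = 0.0967/0.00306 = 31.6.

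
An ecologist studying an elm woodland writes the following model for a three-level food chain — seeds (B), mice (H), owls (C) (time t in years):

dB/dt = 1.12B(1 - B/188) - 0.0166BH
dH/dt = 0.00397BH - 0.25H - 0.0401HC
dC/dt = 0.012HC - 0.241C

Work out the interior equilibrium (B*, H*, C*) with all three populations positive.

B* ≈ 132, H* ≈ 20.1, C* ≈ 6.84

From dC/dt = 0: 0.012H* = 0.241, so H* = 20.1.
From dB/dt = 0: 1.12(1 - B*/188) = 0.0166·20.1, giving B* = 188·(1 - 0.298) = 132.
From dH/dt = 0: 0.00397·132 - 0.25 = 0.0401C*, so C* = 0.274/0.0401 = 6.84.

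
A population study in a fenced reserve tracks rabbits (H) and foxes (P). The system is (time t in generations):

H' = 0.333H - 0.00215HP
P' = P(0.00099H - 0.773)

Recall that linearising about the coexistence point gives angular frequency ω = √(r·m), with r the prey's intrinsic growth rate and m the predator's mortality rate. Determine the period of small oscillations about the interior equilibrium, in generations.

Here r = 0.333 and m = 0.773, so r·m = 0.257.
ω = √0.257 = 0.507 per generation, hence T = 2π/ω ≈ 12.4 generations.

T ≈ 12.4 generations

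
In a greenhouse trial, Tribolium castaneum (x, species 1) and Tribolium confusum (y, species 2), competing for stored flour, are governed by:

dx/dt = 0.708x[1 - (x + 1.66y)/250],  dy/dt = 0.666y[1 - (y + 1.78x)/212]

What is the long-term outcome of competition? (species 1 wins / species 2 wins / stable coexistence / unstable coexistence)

unstable coexistence (outcome depends on initial conditions)

Compare the nullcline intercepts: K1/α12 = 250/1.66 = 151 < K2 = 212; K2/α21 = 212/1.78 = 119 < K1 = 250.
Since both are reversed, neither can invade when rare; the interior point is a saddle.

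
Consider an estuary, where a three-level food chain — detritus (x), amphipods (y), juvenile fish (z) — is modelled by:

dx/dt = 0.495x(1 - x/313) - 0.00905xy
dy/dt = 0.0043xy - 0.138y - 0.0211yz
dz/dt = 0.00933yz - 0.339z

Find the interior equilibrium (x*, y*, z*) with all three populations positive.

x* ≈ 105, y* ≈ 36.3, z* ≈ 14.9

From dz/dt = 0: 0.00933y* = 0.339, so y* = 36.3.
From dx/dt = 0: 0.495(1 - x*/313) = 0.00905·36.3, giving x* = 313·(1 - 0.664) = 105.
From dy/dt = 0: 0.0043·105 - 0.138 = 0.0211z*, so z* = 0.314/0.0211 = 14.9.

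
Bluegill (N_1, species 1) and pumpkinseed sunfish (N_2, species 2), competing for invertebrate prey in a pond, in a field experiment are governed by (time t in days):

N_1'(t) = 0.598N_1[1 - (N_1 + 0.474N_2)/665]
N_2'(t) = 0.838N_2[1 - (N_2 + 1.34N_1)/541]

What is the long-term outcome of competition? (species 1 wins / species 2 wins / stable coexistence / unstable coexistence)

Compare the nullcline intercepts: K1/α12 = 665/0.474 = 1400 > K2 = 541; K2/α21 = 541/1.34 = 404 < K1 = 665.
Since the inequalities point opposite ways, species 1 can invade but species 2 cannot.

species 1 excludes species 2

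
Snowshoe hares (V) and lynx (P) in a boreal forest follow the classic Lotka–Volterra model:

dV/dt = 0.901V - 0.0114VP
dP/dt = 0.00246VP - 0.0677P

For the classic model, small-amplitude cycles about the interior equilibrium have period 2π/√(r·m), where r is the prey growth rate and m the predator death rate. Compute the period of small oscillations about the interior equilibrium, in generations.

T ≈ 25.4 generations

Here r = 0.901 and m = 0.0677, so r·m = 0.061.
ω = √0.061 = 0.247 per generation, hence T = 2π/ω ≈ 25.4 generations.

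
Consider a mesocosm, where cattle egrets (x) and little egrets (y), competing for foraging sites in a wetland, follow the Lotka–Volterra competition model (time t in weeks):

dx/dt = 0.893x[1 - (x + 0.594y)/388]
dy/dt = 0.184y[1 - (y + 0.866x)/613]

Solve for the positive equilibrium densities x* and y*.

Setting both brackets to zero gives the nullclines x + 0.594y = 388 and 0.866x + y = 613.
Substituting y = 613 - 0.866x into the first: x(1 - 0.594·0.866) = 388 - 0.594·613.
So x* = 23.9/0.486 = 49.2, and then y* = 613 - 0.866·49.2 = 570.

x* ≈ 49.2, y* ≈ 570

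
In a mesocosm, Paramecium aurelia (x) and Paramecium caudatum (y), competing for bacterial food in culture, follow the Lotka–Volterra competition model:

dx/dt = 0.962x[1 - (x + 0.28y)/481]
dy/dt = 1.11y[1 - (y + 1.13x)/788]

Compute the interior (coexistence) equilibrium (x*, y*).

Setting both brackets to zero gives the nullclines x + 0.28y = 481 and 1.13x + y = 788.
Substituting y = 788 - 1.13x into the first: x(1 - 0.28·1.13) = 481 - 0.28·788.
So x* = 260/0.684 = 381, and then y* = 788 - 1.13·381 = 358.

x* ≈ 381, y* ≈ 358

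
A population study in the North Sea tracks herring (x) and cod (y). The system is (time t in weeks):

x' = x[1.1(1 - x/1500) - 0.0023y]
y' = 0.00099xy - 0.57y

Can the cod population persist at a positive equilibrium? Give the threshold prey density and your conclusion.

Threshold x = 576; K > 576, so yes, the predator persists.

The predator equation gives dy/dt > 0 only when x > 0.57/0.00099 = 576.
Without the predator, x → K = 1500. Since 1500 > 576, the predator can invade and persist.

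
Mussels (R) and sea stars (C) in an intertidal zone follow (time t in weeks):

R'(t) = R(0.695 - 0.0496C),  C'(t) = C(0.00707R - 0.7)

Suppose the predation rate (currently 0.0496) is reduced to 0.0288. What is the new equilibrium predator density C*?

At the interior fixed point, setting dR/dt = 0 with R > 0 fixes C* = (prey growth rate)/(RC coefficient) — independent of the other coefficients.
With the change, C* = 0.695/0.0288 = 24.1; it rises from 14.

C* ≈ 24.1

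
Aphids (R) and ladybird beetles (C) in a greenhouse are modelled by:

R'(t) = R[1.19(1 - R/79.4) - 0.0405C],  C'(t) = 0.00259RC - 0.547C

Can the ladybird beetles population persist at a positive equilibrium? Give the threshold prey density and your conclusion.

Threshold R = 211; K < 211, so no, the predator goes extinct.

The predator equation gives dC/dt > 0 only when R > 0.547/0.00259 = 211.
Without the predator, R → K = 79.4. Since 79.4 < 211, the predator cannot invade.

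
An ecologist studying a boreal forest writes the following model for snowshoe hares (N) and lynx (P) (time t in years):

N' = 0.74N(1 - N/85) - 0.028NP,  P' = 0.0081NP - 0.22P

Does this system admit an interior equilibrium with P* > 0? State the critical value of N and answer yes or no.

The predator equation gives dP/dt > 0 only when N > 0.22/0.0081 = 27.2.
Without the predator, N → K = 85. Since 85 > 27.2, the predator can invade and persist.

Threshold N = 27.2; K > 27.2, so yes, the predator persists.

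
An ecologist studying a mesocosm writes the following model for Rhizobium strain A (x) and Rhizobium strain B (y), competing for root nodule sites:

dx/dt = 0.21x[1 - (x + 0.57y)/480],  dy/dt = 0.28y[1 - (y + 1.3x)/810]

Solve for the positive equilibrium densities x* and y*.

x* ≈ 70.7, y* ≈ 718

Setting both brackets to zero gives the nullclines x + 0.57y = 480 and 1.3x + y = 810.
Substituting y = 810 - 1.3x into the first: x(1 - 0.57·1.3) = 480 - 0.57·810.
So x* = 18.3/0.259 = 70.7, and then y* = 810 - 1.3·70.7 = 718.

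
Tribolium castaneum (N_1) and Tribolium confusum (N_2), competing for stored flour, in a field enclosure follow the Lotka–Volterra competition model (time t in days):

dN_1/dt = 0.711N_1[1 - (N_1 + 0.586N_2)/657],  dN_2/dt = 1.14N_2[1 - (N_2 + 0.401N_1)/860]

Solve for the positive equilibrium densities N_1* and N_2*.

N_1* ≈ 200, N_2* ≈ 780

Setting both brackets to zero gives the nullclines N_1 + 0.586N_2 = 657 and 0.401N_1 + N_2 = 860.
Substituting N_2 = 860 - 0.401N_1 into the first: N_1(1 - 0.586·0.401) = 657 - 0.586·860.
So N_1* = 153/0.765 = 200, and then N_2* = 860 - 0.401·200 = 780.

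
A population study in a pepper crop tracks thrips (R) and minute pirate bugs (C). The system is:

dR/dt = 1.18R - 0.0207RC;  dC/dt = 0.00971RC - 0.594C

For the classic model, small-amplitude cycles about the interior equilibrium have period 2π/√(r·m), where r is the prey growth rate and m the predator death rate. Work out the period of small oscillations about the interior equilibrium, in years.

Here r = 1.18 and m = 0.594, so r·m = 0.701.
ω = √0.701 = 0.837 per year, hence T = 2π/ω ≈ 7.5 years.

T ≈ 7.5 years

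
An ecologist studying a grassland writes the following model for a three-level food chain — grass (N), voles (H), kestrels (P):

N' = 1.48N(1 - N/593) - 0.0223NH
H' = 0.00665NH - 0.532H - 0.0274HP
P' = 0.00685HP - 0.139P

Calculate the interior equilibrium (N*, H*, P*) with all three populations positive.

From dP/dt = 0: 0.00685H* = 0.139, so H* = 20.3.
From dN/dt = 0: 1.48(1 - N*/593) = 0.0223·20.3, giving N* = 593·(1 - 0.306) = 412.
From dH/dt = 0: 0.00665·412 - 0.532 = 0.0274P*, so P* = 2.21/0.0274 = 80.5.

N* ≈ 412, H* ≈ 20.3, P* ≈ 80.5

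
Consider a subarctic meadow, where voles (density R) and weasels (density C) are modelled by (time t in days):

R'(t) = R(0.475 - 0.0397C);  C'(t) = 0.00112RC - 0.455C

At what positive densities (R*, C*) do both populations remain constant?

R* ≈ 406, C* ≈ 12

Set dC/dt = 0 with C > 0: 0.00112R - 0.455 = 0, so R* = 0.455/0.00112 = 406.
Set dR/dt = 0 with R > 0: 0.475 - 0.0397C = 0, so C* = 0.475/0.0397 = 12.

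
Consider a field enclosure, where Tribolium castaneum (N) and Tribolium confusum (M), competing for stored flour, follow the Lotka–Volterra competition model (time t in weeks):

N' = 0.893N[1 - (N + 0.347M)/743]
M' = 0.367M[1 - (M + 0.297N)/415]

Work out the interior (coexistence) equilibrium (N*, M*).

N* ≈ 668, M* ≈ 217

Setting both brackets to zero gives the nullclines N + 0.347M = 743 and 0.297N + M = 415.
Substituting M = 415 - 0.297N into the first: N(1 - 0.347·0.297) = 743 - 0.347·415.
So N* = 599/0.897 = 668, and then M* = 415 - 0.297·668 = 217.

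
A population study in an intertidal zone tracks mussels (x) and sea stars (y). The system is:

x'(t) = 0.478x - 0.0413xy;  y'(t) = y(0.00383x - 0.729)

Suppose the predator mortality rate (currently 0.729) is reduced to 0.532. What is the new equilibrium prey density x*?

At the interior fixed point, setting dy/dt = 0 with y > 0 fixes x* = (predator death rate)/(xy coefficient) — independent of the other coefficients.
With the change, x* = 0.532/0.00383 = 139; it falls from 190.

x* ≈ 139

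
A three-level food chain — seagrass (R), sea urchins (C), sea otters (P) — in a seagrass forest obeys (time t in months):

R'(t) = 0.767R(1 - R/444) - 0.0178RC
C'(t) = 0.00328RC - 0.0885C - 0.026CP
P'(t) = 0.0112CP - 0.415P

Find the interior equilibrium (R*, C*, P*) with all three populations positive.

R* ≈ 62.2, C* ≈ 37.1, P* ≈ 4.44

From dP/dt = 0: 0.0112C* = 0.415, so C* = 37.1.
From dR/dt = 0: 0.767(1 - R*/444) = 0.0178·37.1, giving R* = 444·(1 - 0.86) = 62.2.
From dC/dt = 0: 0.00328·62.2 - 0.0885 = 0.026P*, so P* = 0.116/0.026 = 4.44.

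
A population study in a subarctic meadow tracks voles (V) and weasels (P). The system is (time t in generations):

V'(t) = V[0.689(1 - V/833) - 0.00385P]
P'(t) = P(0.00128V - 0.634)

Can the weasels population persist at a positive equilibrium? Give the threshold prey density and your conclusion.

The predator equation gives dP/dt > 0 only when V > 0.634/0.00128 = 495.
Without the predator, V → K = 833. Since 833 > 495, the predator can invade and persist.

Threshold V = 495; K > 495, so yes, the predator persists.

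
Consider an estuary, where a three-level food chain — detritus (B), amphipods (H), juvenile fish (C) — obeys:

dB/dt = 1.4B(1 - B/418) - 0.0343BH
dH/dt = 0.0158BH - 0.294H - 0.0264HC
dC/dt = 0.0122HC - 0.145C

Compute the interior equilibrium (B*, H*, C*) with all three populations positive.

B* ≈ 296, H* ≈ 11.9, C* ≈ 166

From dC/dt = 0: 0.0122H* = 0.145, so H* = 11.9.
From dB/dt = 0: 1.4(1 - B*/418) = 0.0343·11.9, giving B* = 418·(1 - 0.291) = 296.
From dH/dt = 0: 0.0158·296 - 0.294 = 0.0264C*, so C* = 4.39/0.0264 = 166.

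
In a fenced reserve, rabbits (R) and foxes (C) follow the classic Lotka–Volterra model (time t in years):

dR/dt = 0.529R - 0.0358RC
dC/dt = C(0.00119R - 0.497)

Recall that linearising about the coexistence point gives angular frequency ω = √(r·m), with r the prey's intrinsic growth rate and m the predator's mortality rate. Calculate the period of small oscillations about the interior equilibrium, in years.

Here r = 0.529 and m = 0.497, so r·m = 0.263.
ω = √0.263 = 0.513 per year, hence T = 2π/ω ≈ 12.3 years.

T ≈ 12.3 years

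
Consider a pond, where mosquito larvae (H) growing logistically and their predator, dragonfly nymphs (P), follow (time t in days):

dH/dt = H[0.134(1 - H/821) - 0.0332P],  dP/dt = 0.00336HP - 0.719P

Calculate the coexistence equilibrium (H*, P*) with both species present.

From dP/dt = 0 with P > 0: 0.00336H* = 0.719, so H* = 214.
Substitute into dH/dt = 0: 0.134(1 - 214/821) = 0.0332P*.
The bracket is 0.739, giving P* = 0.0991/0.0332 = 2.98.

H* ≈ 214, P* ≈ 2.98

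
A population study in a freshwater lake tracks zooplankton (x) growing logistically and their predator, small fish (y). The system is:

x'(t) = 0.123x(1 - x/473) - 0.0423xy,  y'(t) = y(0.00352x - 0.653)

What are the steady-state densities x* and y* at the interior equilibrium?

x* ≈ 186, y* ≈ 1.77

From dy/dt = 0 with y > 0: 0.00352x* = 0.653, so x* = 186.
Substitute into dx/dt = 0: 0.123(1 - 186/473) = 0.0423y*.
The bracket is 0.608, giving y* = 0.0748/0.0423 = 1.77.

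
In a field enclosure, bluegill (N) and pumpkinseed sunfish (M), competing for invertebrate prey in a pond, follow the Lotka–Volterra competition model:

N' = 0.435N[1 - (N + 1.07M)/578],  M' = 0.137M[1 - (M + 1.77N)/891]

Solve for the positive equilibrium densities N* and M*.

Setting both brackets to zero gives the nullclines N + 1.07M = 578 and 1.77N + M = 891.
Substituting M = 891 - 1.77N into the first: N(1 - 1.07·1.77) = 578 - 1.07·891.
So N* = -375/-0.894 = 420, and then M* = 891 - 1.77·420 = 148.

N* ≈ 420, M* ≈ 148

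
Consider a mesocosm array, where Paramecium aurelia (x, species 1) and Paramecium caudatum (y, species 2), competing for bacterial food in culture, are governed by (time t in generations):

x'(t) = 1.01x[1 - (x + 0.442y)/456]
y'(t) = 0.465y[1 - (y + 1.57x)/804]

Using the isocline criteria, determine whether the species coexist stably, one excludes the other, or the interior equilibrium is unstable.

Compare the nullcline intercepts: K1/α12 = 456/0.442 = 1030 > K2 = 804; K2/α21 = 804/1.57 = 512 > K1 = 456.
Since both inequalities hold, each species can invade when rare, so the interior equilibrium is stable.

stable coexistence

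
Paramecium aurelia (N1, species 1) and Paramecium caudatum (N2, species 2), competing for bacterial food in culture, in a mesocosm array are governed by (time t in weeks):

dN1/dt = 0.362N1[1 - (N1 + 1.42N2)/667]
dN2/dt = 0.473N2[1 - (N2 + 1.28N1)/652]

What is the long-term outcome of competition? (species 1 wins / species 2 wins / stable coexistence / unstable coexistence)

Compare the nullcline intercepts: K1/α12 = 667/1.42 = 470 < K2 = 652; K2/α21 = 652/1.28 = 509 < K1 = 667.
Since both are reversed, neither can invade when rare; the interior point is a saddle.

unstable coexistence (outcome depends on initial conditions)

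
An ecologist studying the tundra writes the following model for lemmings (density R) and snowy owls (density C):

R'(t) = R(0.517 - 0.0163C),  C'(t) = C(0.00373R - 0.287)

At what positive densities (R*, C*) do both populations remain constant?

Set dC/dt = 0 with C > 0: 0.00373R - 0.287 = 0, so R* = 0.287/0.00373 = 76.9.
Set dR/dt = 0 with R > 0: 0.517 - 0.0163C = 0, so C* = 0.517/0.0163 = 31.7.

R* ≈ 76.9, C* ≈ 31.7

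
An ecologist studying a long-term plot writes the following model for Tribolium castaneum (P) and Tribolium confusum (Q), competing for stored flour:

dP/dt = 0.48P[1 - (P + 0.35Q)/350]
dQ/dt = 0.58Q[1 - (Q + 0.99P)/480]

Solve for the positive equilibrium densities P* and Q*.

Setting both brackets to zero gives the nullclines P + 0.35Q = 350 and 0.99P + Q = 480.
Substituting Q = 480 - 0.99P into the first: P(1 - 0.35·0.99) = 350 - 0.35·480.
So P* = 182/0.653 = 279, and then Q* = 480 - 0.99·279 = 204.

P* ≈ 279, Q* ≈ 204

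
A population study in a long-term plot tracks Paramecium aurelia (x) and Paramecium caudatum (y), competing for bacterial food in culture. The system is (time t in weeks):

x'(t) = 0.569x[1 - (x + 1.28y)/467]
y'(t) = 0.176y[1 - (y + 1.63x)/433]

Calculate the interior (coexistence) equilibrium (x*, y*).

Setting both brackets to zero gives the nullclines x + 1.28y = 467 and 1.63x + y = 433.
Substituting y = 433 - 1.63x into the first: x(1 - 1.28·1.63) = 467 - 1.28·433.
So x* = -87.2/-1.09 = 80.3, and then y* = 433 - 1.63·80.3 = 302.

x* ≈ 80.3, y* ≈ 302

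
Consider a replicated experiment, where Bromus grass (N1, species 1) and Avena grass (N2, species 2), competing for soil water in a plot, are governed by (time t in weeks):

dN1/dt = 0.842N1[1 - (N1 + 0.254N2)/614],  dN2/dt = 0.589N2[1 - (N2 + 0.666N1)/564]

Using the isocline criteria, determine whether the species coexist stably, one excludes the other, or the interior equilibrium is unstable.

Compare the nullcline intercepts: K1/α12 = 614/0.254 = 2420 > K2 = 564; K2/α21 = 564/0.666 = 847 > K1 = 614.
Since both inequalities hold, each species can invade when rare, so the interior equilibrium is stable.

stable coexistence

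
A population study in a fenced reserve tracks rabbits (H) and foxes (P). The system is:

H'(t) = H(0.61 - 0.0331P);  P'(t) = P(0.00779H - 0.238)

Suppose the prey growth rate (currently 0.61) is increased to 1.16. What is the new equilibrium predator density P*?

At the interior fixed point, setting dH/dt = 0 with H > 0 fixes P* = (prey growth rate)/(HP coefficient) — independent of the other coefficients.
With the change, P* = 1.16/0.0331 = 35; it rises from 18.4.

P* ≈ 35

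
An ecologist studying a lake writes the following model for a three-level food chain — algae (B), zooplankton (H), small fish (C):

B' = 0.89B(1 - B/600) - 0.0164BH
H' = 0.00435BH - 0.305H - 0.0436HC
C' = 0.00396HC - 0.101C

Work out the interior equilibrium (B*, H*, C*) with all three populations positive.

From dC/dt = 0: 0.00396H* = 0.101, so H* = 25.5.
From dB/dt = 0: 0.89(1 - B*/600) = 0.0164·25.5, giving B* = 600·(1 - 0.47) = 318.
From dH/dt = 0: 0.00435·318 - 0.305 = 0.0436C*, so C* = 1.08/0.0436 = 24.7.

B* ≈ 318, H* ≈ 25.5, C* ≈ 24.7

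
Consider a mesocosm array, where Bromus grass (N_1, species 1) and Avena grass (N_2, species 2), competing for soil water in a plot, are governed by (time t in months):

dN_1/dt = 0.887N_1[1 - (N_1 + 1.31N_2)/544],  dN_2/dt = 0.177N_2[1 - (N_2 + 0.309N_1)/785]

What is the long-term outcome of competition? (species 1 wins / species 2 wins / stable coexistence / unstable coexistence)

Compare the nullcline intercepts: K1/α12 = 544/1.31 = 415 < K2 = 785; K2/α21 = 785/0.309 = 2540 > K1 = 544.
Since the inequalities point opposite ways, species 2 can invade but species 1 cannot.

species 2 excludes species 1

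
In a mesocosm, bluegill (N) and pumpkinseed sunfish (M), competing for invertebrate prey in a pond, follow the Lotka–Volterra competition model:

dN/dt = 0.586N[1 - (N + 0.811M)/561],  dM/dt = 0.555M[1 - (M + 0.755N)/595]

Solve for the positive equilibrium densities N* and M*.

Setting both brackets to zero gives the nullclines N + 0.811M = 561 and 0.755N + M = 595.
Substituting M = 595 - 0.755N into the first: N(1 - 0.811·0.755) = 561 - 0.811·595.
So N* = 78.5/0.388 = 202, and then M* = 595 - 0.755·202 = 442.

N* ≈ 202, M* ≈ 442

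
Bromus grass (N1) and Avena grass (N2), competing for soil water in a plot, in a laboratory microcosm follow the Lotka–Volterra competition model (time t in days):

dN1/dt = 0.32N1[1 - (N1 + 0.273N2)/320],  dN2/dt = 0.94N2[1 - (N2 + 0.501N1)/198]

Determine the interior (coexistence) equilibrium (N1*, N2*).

Setting both brackets to zero gives the nullclines N1 + 0.273N2 = 320 and 0.501N1 + N2 = 198.
Substituting N2 = 198 - 0.501N1 into the first: N1(1 - 0.273·0.501) = 320 - 0.273·198.
So N1* = 266/0.863 = 308, and then N2* = 198 - 0.501·308 = 43.7.

N1* ≈ 308, N2* ≈ 43.7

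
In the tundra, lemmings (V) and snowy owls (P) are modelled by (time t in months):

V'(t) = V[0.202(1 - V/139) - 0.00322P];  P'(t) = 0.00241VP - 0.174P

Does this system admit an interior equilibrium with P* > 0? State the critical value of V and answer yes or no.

The predator equation gives dP/dt > 0 only when V > 0.174/0.00241 = 72.2.
Without the predator, V → K = 139. Since 139 > 72.2, the predator can invade and persist.

Threshold V = 72.2; K > 72.2, so yes, the predator persists.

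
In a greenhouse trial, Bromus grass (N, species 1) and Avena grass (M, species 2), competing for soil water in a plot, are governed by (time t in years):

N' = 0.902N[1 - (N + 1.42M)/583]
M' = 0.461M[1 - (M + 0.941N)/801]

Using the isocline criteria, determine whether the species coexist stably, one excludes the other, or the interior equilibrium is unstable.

Compare the nullcline intercepts: K1/α12 = 583/1.42 = 411 < K2 = 801; K2/α21 = 801/0.941 = 851 > K1 = 583.
Since the inequalities point opposite ways, species 2 can invade but species 1 cannot.

species 2 excludes species 1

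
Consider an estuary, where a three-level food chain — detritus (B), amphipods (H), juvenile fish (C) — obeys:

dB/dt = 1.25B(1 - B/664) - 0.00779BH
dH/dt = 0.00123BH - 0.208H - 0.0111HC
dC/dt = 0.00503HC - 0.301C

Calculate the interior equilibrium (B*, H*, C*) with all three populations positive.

From dC/dt = 0: 0.00503H* = 0.301, so H* = 59.8.
From dB/dt = 0: 1.25(1 - B*/664) = 0.00779·59.8, giving B* = 664·(1 - 0.373) = 416.
From dH/dt = 0: 0.00123·416 - 0.208 = 0.0111C*, so C* = 0.304/0.0111 = 27.4.

B* ≈ 416, H* ≈ 59.8, C* ≈ 27.4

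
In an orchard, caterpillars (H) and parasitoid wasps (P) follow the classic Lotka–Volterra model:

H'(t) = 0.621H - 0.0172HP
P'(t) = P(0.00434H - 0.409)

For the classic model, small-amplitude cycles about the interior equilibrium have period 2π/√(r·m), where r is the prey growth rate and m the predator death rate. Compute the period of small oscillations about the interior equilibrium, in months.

T ≈ 12.5 months

Here r = 0.621 and m = 0.409, so r·m = 0.254.
ω = √0.254 = 0.504 per month, hence T = 2π/ω ≈ 12.5 months.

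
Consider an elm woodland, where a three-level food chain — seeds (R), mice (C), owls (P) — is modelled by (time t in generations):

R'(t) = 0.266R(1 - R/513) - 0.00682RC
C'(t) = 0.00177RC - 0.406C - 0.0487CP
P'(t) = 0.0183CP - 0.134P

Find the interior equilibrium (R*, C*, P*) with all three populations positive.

From dP/dt = 0: 0.0183C* = 0.134, so C* = 7.32.
From dR/dt = 0: 0.266(1 - R*/513) = 0.00682·7.32, giving R* = 513·(1 - 0.188) = 417.
From dC/dt = 0: 0.00177·417 - 0.406 = 0.0487P*, so P* = 0.332/0.0487 = 6.81.

R* ≈ 417, C* ≈ 7.32, P* ≈ 6.81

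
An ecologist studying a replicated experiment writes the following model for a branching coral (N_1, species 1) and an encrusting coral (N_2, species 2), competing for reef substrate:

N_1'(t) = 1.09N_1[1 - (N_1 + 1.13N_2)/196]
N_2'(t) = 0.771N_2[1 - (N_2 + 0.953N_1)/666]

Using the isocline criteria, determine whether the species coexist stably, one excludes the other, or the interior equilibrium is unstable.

species 2 excludes species 1

Compare the nullcline intercepts: K1/α12 = 196/1.13 = 173 < K2 = 666; K2/α21 = 666/0.953 = 699 > K1 = 196.
Since the inequalities point opposite ways, species 2 can invade but species 1 cannot.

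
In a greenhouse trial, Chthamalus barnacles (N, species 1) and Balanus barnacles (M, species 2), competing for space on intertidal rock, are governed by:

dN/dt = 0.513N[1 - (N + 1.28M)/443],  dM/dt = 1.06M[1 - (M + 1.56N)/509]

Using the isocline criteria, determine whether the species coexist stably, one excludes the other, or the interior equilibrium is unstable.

unstable coexistence (outcome depends on initial conditions)

Compare the nullcline intercepts: K1/α12 = 443/1.28 = 346 < K2 = 509; K2/α21 = 509/1.56 = 326 < K1 = 443.
Since both are reversed, neither can invade when rare; the interior point is a saddle.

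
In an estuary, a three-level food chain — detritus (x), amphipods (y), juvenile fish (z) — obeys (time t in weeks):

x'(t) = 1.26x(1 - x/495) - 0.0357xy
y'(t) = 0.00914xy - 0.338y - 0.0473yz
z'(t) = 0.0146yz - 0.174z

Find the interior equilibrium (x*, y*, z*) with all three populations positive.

x* ≈ 328, y* ≈ 11.9, z* ≈ 56.2

From dz/dt = 0: 0.0146y* = 0.174, so y* = 11.9.
From dx/dt = 0: 1.26(1 - x*/495) = 0.0357·11.9, giving x* = 495·(1 - 0.338) = 328.
From dy/dt = 0: 0.00914·328 - 0.338 = 0.0473z*, so z* = 2.66/0.0473 = 56.2.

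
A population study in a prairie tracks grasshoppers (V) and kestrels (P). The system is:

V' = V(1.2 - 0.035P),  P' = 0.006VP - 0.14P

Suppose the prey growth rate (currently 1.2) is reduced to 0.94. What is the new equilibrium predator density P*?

At the interior fixed point, setting dV/dt = 0 with V > 0 fixes P* = (prey growth rate)/(VP coefficient) — independent of the other coefficients.
With the change, P* = 0.94/0.035 = 26.9; it falls from 34.3.

P* ≈ 26.9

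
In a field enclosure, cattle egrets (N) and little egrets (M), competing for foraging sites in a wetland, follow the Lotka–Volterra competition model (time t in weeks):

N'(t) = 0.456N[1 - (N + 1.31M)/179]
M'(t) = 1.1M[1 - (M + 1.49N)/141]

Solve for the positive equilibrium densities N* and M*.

N* ≈ 6, M* ≈ 132

Setting both brackets to zero gives the nullclines N + 1.31M = 179 and 1.49N + M = 141.
Substituting M = 141 - 1.49N into the first: N(1 - 1.31·1.49) = 179 - 1.31·141.
So N* = -5.71/-0.952 = 6, and then M* = 141 - 1.49·6 = 132.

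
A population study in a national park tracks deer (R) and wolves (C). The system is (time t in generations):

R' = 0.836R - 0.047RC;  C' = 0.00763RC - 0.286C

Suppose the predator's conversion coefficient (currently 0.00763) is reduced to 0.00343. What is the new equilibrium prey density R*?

At the interior fixed point, setting dC/dt = 0 with C > 0 fixes R* = (predator death rate)/(RC coefficient) — independent of the other coefficients.
With the change, R* = 0.286/0.00343 = 83.4; it rises from 37.5.

R* ≈ 83.4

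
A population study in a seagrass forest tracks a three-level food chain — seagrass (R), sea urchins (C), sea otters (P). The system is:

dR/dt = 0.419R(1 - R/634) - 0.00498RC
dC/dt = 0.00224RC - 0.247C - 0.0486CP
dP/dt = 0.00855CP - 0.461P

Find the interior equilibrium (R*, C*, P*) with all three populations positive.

From dP/dt = 0: 0.00855C* = 0.461, so C* = 53.9.
From dR/dt = 0: 0.419(1 - R*/634) = 0.00498·53.9, giving R* = 634·(1 - 0.641) = 228.
From dC/dt = 0: 0.00224·228 - 0.247 = 0.0486P*, so P* = 0.263/0.0486 = 5.41.

R* ≈ 228, C* ≈ 53.9, P* ≈ 5.41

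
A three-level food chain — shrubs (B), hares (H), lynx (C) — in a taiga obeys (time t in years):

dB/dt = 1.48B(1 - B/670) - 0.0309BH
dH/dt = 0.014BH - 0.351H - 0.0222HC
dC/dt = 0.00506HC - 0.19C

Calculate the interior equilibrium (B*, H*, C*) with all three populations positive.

B* ≈ 145, H* ≈ 37.5, C* ≈ 75.5

From dC/dt = 0: 0.00506H* = 0.19, so H* = 37.5.
From dB/dt = 0: 1.48(1 - B*/670) = 0.0309·37.5, giving B* = 670·(1 - 0.784) = 145.
From dH/dt = 0: 0.014·145 - 0.351 = 0.0222C*, so C* = 1.68/0.0222 = 75.5.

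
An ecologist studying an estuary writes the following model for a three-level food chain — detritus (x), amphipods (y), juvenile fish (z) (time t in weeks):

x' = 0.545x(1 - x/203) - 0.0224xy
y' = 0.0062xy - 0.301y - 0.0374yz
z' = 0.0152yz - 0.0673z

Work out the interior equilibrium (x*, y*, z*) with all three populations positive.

x* ≈ 166, y* ≈ 4.43, z* ≈ 19.5

From dz/dt = 0: 0.0152y* = 0.0673, so y* = 4.43.
From dx/dt = 0: 0.545(1 - x*/203) = 0.0224·4.43, giving x* = 203·(1 - 0.182) = 166.
From dy/dt = 0: 0.0062·166 - 0.301 = 0.0374z*, so z* = 0.729/0.0374 = 19.5.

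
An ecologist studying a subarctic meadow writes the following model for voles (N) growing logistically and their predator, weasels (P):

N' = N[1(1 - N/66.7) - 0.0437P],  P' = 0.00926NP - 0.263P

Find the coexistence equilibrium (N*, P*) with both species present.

N* ≈ 28.4, P* ≈ 13.1

From dP/dt = 0 with P > 0: 0.00926N* = 0.263, so N* = 28.4.
Substitute into dN/dt = 0: 1(1 - 28.4/66.7) = 0.0437P*.
The bracket is 0.574, giving P* = 0.574/0.0437 = 13.1.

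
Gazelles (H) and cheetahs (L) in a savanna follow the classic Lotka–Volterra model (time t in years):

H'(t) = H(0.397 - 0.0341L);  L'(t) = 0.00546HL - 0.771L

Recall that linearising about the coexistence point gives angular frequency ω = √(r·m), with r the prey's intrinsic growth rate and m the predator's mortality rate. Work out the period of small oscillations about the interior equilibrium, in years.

T ≈ 11.4 years

Here r = 0.397 and m = 0.771, so r·m = 0.306.
ω = √0.306 = 0.553 per year, hence T = 2π/ω ≈ 11.4 years.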